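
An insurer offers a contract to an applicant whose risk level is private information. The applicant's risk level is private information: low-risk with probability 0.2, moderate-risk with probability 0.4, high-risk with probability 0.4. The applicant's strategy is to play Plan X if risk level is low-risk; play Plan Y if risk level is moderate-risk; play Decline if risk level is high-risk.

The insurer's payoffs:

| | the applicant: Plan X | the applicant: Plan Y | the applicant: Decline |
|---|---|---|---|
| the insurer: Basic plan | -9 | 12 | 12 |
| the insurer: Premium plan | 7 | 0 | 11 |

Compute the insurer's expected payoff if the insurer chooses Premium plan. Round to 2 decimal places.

5.80

E[Premium plan] = 0.2·7 + 0.4·0 + 0.4·11 = 1.4 + 0 + 4.4 = 5.8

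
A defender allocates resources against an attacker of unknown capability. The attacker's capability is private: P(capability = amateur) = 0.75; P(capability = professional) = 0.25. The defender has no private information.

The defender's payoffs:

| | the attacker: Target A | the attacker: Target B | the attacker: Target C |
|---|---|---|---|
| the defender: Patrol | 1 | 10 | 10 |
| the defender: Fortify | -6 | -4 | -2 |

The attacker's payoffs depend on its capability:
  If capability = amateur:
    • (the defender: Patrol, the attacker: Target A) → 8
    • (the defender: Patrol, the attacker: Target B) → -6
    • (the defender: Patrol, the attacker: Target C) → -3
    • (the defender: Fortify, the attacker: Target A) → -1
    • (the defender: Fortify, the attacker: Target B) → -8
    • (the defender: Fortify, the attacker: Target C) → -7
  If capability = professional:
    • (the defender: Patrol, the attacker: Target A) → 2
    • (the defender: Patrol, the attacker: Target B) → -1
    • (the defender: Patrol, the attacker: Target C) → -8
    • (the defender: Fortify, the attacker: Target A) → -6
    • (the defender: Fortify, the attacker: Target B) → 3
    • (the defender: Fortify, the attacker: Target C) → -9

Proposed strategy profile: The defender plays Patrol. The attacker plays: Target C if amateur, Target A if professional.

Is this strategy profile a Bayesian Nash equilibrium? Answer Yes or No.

The defender plays Patrol: E[Patrol] = 0.75·(10) + 0.25·(1) = 7.75; E[Fortify] = -3. Best-responding. ✓
The attacker (capability amateur), facing Patrol: Target A gives 8, Target B gives -6, Target C gives -3. Proposed Target C is not best — profitable deviation exists. ✗
The attacker (capability professional), facing Patrol: Target A gives 2, Target B gives -1, Target C gives -8. Proposed Target A is best. ✓

No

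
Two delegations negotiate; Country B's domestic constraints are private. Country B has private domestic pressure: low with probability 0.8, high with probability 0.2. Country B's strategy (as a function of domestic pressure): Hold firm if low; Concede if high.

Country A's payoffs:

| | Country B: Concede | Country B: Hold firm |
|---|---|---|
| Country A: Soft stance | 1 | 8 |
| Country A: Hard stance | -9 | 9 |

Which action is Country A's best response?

E[Soft stance] = 0.8·(8) + 0.2·(1) = 6.6
E[Hard stance] = 0.8·(9) + 0.2·(-9) = 5.4
Best response: Soft stance (6.6 is the largest).

Soft stance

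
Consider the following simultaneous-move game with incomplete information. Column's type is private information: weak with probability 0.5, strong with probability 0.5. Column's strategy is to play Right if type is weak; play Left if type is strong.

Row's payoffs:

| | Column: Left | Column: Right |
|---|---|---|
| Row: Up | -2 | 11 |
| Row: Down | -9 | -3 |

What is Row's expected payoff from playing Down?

-6

E[Down] = 0.5·(-3) + 0.5·(-9) = (-1.5) + (-4.5) = -6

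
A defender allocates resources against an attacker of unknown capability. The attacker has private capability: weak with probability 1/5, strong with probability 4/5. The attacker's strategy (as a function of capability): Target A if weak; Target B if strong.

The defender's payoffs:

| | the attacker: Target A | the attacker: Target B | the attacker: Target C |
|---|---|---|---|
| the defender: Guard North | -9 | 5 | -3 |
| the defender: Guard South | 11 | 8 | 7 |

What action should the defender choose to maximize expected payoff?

E[Guard North] = 1/5·(-9) + 4/5·(5) = 11/5
E[Guard South] = 1/5·(11) + 4/5·(8) = 43/5
Best response: Guard South (43/5 is the largest).

Guard South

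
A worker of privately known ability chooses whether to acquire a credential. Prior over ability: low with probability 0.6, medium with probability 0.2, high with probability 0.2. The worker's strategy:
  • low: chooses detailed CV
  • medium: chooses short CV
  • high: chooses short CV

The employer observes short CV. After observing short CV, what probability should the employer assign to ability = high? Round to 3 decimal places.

P(short CV) = 0.6·0 + 0.2·1 + 0.2·1 = 0.4
P(high | short CV) = (0.2·1) / 0.4 = 0.2 / 0.4 = 0.5

0.500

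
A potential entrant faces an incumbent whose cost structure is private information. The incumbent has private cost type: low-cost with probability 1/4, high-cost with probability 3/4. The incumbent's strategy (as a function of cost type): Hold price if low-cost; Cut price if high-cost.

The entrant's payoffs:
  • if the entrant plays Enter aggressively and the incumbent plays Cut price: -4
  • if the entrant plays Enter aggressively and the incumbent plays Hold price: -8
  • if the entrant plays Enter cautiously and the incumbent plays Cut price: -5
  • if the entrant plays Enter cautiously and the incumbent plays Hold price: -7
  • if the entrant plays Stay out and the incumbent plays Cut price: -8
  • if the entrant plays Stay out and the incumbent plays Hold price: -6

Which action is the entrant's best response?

Enter aggressively

E[Enter aggressively] = 1/4·(-8) + 3/4·(-4) = -5
E[Enter cautiously] = 1/4·(-7) + 3/4·(-5) = -11/2
E[Stay out] = 1/4·(-6) + 3/4·(-8) = -15/2
Best response: Enter aggressively (-5 is the largest).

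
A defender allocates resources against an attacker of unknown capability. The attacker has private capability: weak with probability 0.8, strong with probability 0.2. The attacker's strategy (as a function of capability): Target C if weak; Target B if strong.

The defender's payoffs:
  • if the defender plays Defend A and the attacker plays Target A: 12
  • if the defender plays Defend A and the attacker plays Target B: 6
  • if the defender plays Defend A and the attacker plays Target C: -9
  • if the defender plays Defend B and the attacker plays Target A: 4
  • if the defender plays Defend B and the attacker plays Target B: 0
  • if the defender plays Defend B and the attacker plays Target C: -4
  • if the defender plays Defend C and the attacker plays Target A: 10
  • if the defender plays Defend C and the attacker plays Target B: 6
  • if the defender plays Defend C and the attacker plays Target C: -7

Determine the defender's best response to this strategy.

E[Defend A] = 0.8·(-9) + 0.2·(6) = -6
E[Defend B] = 0.8·(-4) + 0.2·(0) = -3.2
E[Defend C] = 0.8·(-7) + 0.2·(6) = -4.4
Best response: Defend B (-3.2 is the largest).

Defend B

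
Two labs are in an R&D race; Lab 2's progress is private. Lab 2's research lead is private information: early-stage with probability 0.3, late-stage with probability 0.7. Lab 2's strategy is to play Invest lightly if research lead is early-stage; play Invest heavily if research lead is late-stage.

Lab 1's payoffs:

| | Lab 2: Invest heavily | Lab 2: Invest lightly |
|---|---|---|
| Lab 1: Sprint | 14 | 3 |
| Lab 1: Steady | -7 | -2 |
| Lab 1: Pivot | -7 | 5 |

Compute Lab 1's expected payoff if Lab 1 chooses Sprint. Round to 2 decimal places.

10.70

E[Sprint] = 0.3·3 + 0.7·14 = 0.9 + 9.8 = 10.7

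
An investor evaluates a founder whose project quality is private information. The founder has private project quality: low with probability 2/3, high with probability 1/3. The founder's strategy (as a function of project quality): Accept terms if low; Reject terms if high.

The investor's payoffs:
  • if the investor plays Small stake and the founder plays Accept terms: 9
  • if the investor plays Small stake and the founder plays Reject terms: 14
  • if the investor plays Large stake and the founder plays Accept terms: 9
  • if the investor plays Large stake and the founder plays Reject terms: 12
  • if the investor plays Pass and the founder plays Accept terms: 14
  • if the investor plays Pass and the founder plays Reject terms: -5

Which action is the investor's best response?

Small stake

E[Small stake] = 2/3·(9) + 1/3·(14) = 32/3
E[Large stake] = 2/3·(9) + 1/3·(12) = 10
E[Pass] = 2/3·(14) + 1/3·(-5) = 23/3
Best response: Small stake (32/3 is the largest).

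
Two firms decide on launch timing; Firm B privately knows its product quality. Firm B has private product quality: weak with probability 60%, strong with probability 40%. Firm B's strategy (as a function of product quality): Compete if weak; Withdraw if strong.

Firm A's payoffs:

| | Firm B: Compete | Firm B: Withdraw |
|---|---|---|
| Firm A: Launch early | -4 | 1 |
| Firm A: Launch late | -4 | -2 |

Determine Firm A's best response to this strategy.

E[Launch early] = 0.6·(-4) + 0.4·(1) = -2
E[Launch late] = 0.6·(-4) + 0.4·(-2) = -3.2
Best response: Launch early (-2 is the largest).

Launch early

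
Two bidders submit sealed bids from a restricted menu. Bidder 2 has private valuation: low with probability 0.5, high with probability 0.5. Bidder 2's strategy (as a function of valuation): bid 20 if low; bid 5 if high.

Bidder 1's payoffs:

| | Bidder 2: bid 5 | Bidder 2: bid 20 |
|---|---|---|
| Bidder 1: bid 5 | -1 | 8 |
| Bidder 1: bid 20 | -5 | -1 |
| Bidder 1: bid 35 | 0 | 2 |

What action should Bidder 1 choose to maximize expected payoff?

E[bid 5] = 0.5·(8) + 0.5·(-1) = 3.5
E[bid 20] = 0.5·(-1) + 0.5·(-5) = -3
E[bid 35] = 0.5·(2) + 0.5·(0) = 1
Best response: bid 5 (3.5 is the largest).

bid 5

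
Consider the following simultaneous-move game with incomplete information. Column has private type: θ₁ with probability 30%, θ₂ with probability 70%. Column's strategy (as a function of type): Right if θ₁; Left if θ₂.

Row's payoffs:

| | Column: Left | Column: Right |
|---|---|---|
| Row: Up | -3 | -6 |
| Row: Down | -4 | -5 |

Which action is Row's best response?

E[Up] = 0.3·(-6) + 0.7·(-3) = -3.9
E[Down] = 0.3·(-5) + 0.7·(-4) = -4.3
Best response: Up (-3.9 is the largest).

Up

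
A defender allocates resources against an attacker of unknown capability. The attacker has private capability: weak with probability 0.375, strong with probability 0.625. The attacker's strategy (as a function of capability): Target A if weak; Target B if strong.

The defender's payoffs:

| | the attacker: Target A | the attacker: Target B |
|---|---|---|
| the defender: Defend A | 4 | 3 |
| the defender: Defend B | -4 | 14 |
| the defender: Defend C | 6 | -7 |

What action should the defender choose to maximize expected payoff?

Defend B

E[Defend A] = 0.375·(4) + 0.625·(3) = 3.375
E[Defend B] = 0.375·(-4) + 0.625·(14) = 7.25
E[Defend C] = 0.375·(6) + 0.625·(-7) = -2.125
Best response: Defend B (7.25 is the largest).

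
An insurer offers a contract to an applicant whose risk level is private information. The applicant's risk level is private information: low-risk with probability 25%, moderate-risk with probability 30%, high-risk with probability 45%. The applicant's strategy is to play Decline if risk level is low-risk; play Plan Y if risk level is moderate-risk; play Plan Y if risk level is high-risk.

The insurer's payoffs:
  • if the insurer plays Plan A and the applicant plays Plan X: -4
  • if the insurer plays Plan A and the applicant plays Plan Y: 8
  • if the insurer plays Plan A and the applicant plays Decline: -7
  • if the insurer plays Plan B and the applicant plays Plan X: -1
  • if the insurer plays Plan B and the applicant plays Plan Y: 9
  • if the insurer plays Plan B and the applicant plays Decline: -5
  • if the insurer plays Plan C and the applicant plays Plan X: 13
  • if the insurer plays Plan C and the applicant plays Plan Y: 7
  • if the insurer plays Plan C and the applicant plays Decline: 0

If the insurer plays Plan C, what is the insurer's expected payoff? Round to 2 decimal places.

Take the expectation over the applicant's risk level, weighting each type's action by its prior probability.
E[Plan C] = 0.25·0 + 0.3·7 + 0.45·7 = 0 + 2.1 + 3.15 = 5.25

5.25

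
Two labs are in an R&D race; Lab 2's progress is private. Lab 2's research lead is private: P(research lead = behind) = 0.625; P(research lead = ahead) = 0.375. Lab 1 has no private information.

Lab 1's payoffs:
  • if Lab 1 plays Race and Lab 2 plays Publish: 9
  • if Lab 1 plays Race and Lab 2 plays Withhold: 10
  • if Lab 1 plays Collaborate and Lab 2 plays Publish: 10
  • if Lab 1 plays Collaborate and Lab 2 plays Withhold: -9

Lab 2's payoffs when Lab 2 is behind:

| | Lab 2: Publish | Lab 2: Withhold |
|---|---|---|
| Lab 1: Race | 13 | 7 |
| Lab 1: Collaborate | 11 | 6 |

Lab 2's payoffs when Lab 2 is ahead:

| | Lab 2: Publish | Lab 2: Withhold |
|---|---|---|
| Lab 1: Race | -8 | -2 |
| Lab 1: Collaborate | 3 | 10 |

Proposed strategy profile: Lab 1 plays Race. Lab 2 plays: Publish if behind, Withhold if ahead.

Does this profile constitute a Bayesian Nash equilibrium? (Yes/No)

Yes

Lab 1 plays Race: E[Race] = 0.625·(9) + 0.375·(10) = 9.375; E[Collaborate] = 2.875. Best-responding. ✓
Lab 2 (research lead behind), facing Race: Publish gives 13, Withhold gives 7. Proposed Publish is best. ✓
Lab 2 (research lead ahead), facing Race: Publish gives -8, Withhold gives -2. Proposed Withhold is best. ✓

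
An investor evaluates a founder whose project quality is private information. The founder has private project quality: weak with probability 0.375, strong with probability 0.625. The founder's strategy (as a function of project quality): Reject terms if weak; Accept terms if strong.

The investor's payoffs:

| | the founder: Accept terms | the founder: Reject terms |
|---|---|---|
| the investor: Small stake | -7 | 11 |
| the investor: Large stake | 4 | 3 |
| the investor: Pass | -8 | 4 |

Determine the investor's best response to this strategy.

E[Small stake] = 0.375·(11) + 0.625·(-7) = -0.25
E[Large stake] = 0.375·(3) + 0.625·(4) = 3.625
E[Pass] = 0.375·(4) + 0.625·(-8) = -3.5
Best response: Large stake (3.625 is the largest).

Large stake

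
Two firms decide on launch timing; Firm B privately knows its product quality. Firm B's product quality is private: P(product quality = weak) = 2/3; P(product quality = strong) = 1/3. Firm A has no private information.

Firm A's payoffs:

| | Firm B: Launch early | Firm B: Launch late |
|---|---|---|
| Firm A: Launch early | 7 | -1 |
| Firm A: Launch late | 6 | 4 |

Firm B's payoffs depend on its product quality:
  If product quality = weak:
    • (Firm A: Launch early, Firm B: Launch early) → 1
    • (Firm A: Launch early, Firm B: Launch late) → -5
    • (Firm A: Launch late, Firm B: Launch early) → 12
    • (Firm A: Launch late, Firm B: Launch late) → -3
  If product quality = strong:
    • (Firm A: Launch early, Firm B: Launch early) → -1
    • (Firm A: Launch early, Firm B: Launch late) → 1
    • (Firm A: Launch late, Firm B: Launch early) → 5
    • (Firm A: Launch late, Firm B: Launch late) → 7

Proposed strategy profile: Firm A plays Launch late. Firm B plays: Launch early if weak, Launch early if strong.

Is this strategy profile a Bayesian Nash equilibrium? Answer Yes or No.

A profile is a BNE iff every type of every player is best-responding given beliefs about the other side.
Firm A plays Launch late: E[Launch late] = 2/3·(6) + 1/3·(6) = 6; E[Launch early] = 7. Not best-responding. ✗
Firm B (product quality weak), facing Launch late: Launch early gives 12, Launch late gives -3. Proposed Launch early is best. ✓
Firm B (product quality strong), facing Launch late: Launch early gives 5, Launch late gives 7. Proposed Launch early is not best — profitable deviation exists. ✗

No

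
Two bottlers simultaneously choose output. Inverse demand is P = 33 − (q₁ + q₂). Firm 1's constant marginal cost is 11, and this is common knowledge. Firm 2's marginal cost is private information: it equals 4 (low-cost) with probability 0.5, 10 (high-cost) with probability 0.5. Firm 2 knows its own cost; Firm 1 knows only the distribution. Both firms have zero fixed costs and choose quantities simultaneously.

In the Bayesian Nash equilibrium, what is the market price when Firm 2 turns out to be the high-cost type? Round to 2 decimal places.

Type-c best response for Firm 2: q₂(c) = (33 − c)/2 − q₁/2.
Firm 1 maximizes expected profit; its first-order condition is 33 − 2q₁ − E[q₂] − 11 = 0.
Substituting E[q₂] and solving: E[c₂] = 7, so q₁ = (33 − 2·11 + 7)/3 = 6.
q₂(high-cost) = 8.5, so P = 33 − (6 + 8.5) = 18.5.

18.50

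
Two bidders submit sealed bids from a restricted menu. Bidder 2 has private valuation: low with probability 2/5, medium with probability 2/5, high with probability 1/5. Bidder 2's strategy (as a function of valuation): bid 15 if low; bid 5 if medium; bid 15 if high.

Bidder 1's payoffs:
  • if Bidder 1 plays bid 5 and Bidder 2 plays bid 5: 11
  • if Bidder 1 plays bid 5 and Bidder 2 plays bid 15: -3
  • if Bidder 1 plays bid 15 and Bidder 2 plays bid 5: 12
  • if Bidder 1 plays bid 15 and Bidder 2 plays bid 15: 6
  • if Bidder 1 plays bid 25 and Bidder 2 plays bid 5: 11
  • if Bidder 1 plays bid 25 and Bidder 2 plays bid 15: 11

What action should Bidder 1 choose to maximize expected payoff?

bid 25

Compute Bidder 1's expected payoff for each action, taking the expectation over Bidder 2's type.
E[bid 5] = 2/5·(-3) + 2/5·(11) + 1/5·(-3) = 13/5
E[bid 15] = 2/5·(6) + 2/5·(12) + 1/5·(6) = 42/5
E[bid 25] = 2/5·(11) + 2/5·(11) + 1/5·(11) = 11
Best response: bid 25 (11 is the largest).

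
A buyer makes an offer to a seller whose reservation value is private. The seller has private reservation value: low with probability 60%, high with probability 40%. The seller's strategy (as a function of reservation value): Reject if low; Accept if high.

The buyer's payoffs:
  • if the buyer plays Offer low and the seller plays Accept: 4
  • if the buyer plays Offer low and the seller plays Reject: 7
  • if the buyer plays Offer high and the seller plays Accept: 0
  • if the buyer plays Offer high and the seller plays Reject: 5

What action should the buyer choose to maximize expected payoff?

E[Offer low] = 0.6·(7) + 0.4·(4) = 5.8
E[Offer high] = 0.6·(5) + 0.4·(0) = 3
Best response: Offer low (5.8 is the largest).

Offer low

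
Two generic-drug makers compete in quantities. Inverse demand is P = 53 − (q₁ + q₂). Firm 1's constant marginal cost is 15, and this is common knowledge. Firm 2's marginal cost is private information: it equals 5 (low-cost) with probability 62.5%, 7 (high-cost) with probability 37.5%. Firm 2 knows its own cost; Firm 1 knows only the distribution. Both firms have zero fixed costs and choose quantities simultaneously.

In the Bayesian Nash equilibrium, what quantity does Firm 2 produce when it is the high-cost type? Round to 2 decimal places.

Each type of Firm 2 best-responds to q₁; Firm 1 best-responds to the expected q₂ over Firm 2's types.
Firm 2 with cost c maximizes (53 − (q₁+q₂) − c)·q₂, giving q₂(c) = (53 − c − q₁)/2.
E[c₂] = 0.625·5 + 0.375·7 = 5.75
Firm 1's FOC against E[q₂] yields q₁ = (53 − 2·15 + E[c₂])/3 = (53 − 30 + 5.75)/3 = 9.58333.
q₂(high-cost) = (53 − 7 − 9.58333)/2 = 18.2083.

18.21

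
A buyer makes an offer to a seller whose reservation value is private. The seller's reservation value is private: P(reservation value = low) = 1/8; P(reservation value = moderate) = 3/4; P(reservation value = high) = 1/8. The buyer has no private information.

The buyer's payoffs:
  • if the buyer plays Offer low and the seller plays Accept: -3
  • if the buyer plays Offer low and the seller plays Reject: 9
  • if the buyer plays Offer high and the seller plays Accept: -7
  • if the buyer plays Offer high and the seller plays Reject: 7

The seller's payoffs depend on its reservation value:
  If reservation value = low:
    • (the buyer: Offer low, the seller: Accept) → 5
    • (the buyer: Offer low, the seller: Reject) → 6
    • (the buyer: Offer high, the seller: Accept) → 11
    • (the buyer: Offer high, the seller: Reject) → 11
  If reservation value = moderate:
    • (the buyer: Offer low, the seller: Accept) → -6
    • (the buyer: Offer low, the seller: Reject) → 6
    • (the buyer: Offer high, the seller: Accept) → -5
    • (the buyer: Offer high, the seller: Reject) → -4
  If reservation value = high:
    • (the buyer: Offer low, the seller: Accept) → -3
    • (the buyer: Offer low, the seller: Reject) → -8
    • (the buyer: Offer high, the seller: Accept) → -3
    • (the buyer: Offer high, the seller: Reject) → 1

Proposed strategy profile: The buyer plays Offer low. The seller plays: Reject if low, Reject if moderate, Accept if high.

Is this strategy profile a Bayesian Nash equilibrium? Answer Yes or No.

The buyer plays Offer low: E[Offer low] = 1/8·(9) + 3/4·(9) + 1/8·(-3) = 15/2; E[Offer high] = 21/4. Best-responding. ✓
The seller (reservation value low), facing Offer low: Accept gives 5, Reject gives 6. Proposed Reject is best. ✓
The seller (reservation value moderate), facing Offer low: Accept gives -6, Reject gives 6. Proposed Reject is best. ✓
The seller (reservation value high), facing Offer low: Accept gives -3, Reject gives -8. Proposed Accept is best. ✓

Yes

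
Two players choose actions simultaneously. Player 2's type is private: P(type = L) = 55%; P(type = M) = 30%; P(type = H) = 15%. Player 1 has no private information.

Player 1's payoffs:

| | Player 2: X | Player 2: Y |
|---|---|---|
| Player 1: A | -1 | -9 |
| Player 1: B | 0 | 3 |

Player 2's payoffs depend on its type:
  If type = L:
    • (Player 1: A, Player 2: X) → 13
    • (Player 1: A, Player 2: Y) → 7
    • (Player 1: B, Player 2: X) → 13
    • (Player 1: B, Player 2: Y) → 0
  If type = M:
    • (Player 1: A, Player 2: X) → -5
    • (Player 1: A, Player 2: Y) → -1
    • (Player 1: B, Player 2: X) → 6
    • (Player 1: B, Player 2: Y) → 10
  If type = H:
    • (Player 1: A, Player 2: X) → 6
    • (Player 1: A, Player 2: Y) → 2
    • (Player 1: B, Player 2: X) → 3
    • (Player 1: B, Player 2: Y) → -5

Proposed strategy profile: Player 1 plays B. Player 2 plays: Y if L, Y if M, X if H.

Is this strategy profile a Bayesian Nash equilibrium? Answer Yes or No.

A profile is a BNE iff every type of every player is best-responding given beliefs about the other side.
Player 1 plays B: E[B] = 0.55·(3) + 0.3·(3) + 0.15·(0) = 2.55; E[A] = -7.8. Best-responding. ✓
Player 2 (type L), facing B: X gives 13, Y gives 0. Proposed Y is not best — profitable deviation exists. ✗
Player 2 (type M), facing B: X gives 6, Y gives 10. Proposed Y is best. ✓
Player 2 (type H), facing B: X gives 3, Y gives -5. Proposed X is best. ✓

No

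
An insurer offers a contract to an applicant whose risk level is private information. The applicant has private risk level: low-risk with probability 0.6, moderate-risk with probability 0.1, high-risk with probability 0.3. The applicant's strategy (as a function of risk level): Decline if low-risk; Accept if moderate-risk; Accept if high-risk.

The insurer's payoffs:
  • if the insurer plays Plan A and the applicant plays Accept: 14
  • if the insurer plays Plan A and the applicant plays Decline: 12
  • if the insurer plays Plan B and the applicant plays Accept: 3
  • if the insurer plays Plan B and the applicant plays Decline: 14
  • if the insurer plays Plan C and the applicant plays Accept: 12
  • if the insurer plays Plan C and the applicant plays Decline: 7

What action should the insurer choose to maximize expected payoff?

Compute the insurer's expected payoff for each action, taking the expectation over the applicant's type.
E[Plan A] = 0.6·(12) + 0.1·(14) + 0.3·(14) = 12.8
E[Plan B] = 0.6·(14) + 0.1·(3) + 0.3·(3) = 9.6
E[Plan C] = 0.6·(7) + 0.1·(12) + 0.3·(12) = 9
Best response: Plan A (12.8 is the largest).

Plan A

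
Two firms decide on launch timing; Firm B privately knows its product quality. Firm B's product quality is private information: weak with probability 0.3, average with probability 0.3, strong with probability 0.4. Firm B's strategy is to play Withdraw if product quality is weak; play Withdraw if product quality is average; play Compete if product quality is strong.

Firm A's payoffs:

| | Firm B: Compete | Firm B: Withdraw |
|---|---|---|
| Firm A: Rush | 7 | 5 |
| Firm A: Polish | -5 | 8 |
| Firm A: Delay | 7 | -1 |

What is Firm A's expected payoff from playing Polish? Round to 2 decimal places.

E[Polish] = 0.3·8 + 0.3·8 + 0.4·(-5) = 2.4 + 2.4 + (-2) = 2.8

2.80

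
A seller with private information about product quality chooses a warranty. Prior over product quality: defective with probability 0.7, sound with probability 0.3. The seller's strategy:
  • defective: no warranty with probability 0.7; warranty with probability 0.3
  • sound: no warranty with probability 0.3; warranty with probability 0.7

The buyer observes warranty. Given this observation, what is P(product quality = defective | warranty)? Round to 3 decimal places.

0.500

P(warranty) = 0.7·0.3 + 0.3·0.7 = 0.42
P(defective | warranty) = (0.7·0.3) / 0.42 = 0.21 / 0.42 = 0.5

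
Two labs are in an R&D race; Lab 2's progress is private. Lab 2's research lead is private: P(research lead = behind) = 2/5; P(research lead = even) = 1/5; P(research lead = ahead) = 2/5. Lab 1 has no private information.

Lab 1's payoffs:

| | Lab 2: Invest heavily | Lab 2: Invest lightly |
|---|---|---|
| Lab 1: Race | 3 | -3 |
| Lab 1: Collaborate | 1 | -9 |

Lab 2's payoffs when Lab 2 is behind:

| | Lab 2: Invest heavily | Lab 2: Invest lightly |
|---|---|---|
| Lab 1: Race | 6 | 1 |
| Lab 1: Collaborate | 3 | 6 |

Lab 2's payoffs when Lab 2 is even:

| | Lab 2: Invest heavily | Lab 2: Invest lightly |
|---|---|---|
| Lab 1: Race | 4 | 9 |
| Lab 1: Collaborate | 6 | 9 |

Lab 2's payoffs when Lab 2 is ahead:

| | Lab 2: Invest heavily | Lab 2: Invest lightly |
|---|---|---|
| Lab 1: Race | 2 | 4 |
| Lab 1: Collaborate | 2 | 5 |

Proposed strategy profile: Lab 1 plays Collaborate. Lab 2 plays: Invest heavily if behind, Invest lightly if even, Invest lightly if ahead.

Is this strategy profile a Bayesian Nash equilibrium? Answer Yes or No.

Lab 1 plays Collaborate: E[Collaborate] = 2/5·(1) + 1/5·(-9) + 2/5·(-9) = -5; E[Race] = -3/5. Not best-responding. ✗
Lab 2 (research lead behind), facing Collaborate: Invest heavily gives 3, Invest lightly gives 6. Proposed Invest heavily is not best — profitable deviation exists. ✗
Lab 2 (research lead even), facing Collaborate: Invest heavily gives 6, Invest lightly gives 9. Proposed Invest lightly is best. ✓
Lab 2 (research lead ahead), facing Collaborate: Invest heavily gives 2, Invest lightly gives 5. Proposed Invest lightly is best. ✓

No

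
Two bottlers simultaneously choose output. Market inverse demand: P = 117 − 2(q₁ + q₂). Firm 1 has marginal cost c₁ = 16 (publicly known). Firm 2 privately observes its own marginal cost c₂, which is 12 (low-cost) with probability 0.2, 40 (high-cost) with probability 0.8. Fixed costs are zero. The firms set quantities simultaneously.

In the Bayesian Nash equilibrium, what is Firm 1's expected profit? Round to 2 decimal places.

792.02

Type-c best response for Firm 2: q₂(c) = (117 − c)/4 − q₁/2.
Firm 1 maximizes expected profit; its first-order condition is 117 − 4q₁ − 2E[q₂] − 16 = 0.
Substituting E[q₂] and solving: E[c₂] = 34.4, so q₁ = (117 − 2·16 + 34.4)/6 = 19.9.
E[P] = 117 − 2·(q₁ + E[q₂]) = 55.8; Firm 1's expected profit = (E[P] − 16)·q₁ = (55.8 − 16)·19.9 = 792.02.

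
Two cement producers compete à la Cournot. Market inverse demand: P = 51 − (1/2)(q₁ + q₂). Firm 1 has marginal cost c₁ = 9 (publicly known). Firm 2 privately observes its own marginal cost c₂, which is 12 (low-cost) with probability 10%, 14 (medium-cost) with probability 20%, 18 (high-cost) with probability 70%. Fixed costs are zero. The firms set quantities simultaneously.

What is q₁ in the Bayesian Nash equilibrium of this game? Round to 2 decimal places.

Type-c best response for Firm 2: q₂(c) = (51 − c) − q₁/2.
Firm 1 maximizes expected profit; its first-order condition is 51 − q₁ − (1/2)E[q₂] − 9 = 0.
Substituting E[q₂] and solving: E[c₂] = 16.6, so q₁ = (51 − 2·9 + 16.6)/(3/2) = 33.0667.

33.07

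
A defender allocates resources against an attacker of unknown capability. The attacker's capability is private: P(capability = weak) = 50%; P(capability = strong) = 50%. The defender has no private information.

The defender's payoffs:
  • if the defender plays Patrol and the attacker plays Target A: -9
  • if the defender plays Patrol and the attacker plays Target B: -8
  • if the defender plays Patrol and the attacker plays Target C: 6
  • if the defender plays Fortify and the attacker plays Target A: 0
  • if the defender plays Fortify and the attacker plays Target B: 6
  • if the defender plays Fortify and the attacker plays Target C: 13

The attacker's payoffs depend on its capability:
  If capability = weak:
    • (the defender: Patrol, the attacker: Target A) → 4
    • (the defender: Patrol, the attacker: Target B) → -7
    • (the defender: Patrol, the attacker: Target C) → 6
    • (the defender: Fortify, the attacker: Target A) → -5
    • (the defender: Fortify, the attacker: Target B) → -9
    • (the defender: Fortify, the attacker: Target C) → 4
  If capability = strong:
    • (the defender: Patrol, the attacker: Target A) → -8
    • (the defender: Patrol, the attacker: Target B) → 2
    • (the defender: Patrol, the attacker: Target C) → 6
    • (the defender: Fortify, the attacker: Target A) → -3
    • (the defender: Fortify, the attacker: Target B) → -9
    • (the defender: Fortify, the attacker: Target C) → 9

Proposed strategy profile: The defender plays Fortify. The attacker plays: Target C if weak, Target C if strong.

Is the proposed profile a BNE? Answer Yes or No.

A profile is a BNE iff every type of every player is best-responding given beliefs about the other side.
The defender plays Fortify: E[Fortify] = 0.5·(13) + 0.5·(13) = 13; E[Patrol] = 6. Best-responding. ✓
The attacker (capability weak), facing Fortify: Target A gives -5, Target B gives -9, Target C gives 4. Proposed Target C is best. ✓
The attacker (capability strong), facing Fortify: Target A gives -3, Target B gives -9, Target C gives 9. Proposed Target C is best. ✓

Yes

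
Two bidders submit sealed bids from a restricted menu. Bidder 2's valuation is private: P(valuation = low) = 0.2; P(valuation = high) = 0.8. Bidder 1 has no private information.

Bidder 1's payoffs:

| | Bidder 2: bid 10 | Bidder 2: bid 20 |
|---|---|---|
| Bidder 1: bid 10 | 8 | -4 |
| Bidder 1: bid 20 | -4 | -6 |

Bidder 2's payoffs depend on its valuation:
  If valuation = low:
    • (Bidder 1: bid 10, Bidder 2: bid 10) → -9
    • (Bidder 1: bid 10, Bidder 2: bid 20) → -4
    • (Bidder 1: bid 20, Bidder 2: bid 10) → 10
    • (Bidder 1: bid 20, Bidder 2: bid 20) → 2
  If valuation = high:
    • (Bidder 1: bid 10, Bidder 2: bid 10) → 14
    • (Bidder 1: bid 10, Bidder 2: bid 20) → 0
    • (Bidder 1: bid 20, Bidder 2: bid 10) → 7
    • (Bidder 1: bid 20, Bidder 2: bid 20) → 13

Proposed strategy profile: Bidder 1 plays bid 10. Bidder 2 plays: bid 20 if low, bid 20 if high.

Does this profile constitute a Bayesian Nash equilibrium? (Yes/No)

No

A profile is a BNE iff every type of every player is best-responding given beliefs about the other side.
Bidder 1 plays bid 10: E[bid 10] = 0.2·(-4) + 0.8·(-4) = -4; E[bid 20] = -6. Best-responding. ✓
Bidder 2 (valuation low), facing bid 10: bid 10 gives -9, bid 20 gives -4. Proposed bid 20 is best. ✓
Bidder 2 (valuation high), facing bid 10: bid 10 gives 14, bid 20 gives 0. Proposed bid 20 is not best — profitable deviation exists. ✗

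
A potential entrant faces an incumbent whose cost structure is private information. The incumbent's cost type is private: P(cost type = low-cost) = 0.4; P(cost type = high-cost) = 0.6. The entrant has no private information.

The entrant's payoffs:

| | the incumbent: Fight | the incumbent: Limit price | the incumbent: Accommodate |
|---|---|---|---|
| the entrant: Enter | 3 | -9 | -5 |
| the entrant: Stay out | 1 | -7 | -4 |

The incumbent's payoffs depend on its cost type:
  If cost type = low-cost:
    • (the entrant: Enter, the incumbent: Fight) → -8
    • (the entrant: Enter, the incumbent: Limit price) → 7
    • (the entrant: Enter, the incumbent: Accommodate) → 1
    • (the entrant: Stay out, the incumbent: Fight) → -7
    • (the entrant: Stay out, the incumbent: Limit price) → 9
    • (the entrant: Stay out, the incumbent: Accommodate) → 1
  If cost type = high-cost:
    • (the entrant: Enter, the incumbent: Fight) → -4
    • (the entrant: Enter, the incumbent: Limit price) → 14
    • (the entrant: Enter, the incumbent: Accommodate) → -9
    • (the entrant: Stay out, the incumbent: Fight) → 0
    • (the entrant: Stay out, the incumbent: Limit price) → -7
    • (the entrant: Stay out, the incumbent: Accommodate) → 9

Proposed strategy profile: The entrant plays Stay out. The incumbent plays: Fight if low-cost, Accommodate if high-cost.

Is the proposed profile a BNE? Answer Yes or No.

The entrant plays Stay out: E[Stay out] = 0.4·(1) + 0.6·(-4) = -2; E[Enter] = -1.8. Not best-responding. ✗
The incumbent (cost type low-cost), facing Stay out: Fight gives -7, Limit price gives 9, Accommodate gives 1. Proposed Fight is not best — profitable deviation exists. ✗
The incumbent (cost type high-cost), facing Stay out: Fight gives 0, Limit price gives -7, Accommodate gives 9. Proposed Accommodate is best. ✓

No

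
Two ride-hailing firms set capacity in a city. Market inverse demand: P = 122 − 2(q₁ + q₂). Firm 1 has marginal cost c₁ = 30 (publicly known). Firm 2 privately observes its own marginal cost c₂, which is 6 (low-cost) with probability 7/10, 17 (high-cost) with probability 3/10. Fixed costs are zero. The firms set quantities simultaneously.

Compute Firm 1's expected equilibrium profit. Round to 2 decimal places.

282.43

Each type of Firm 2 best-responds to q₁; Firm 1 best-responds to the expected q₂ over Firm 2's types.
Firm 2 with cost c maximizes (122 − 2(q₁+q₂) − c)·q₂, giving q₂(c) = (122 − c − 2q₁)/4.
E[c₂] = 7/10·6 + 3/10·17 = 9.3
Firm 1's FOC against E[q₂] yields q₁ = (122 − 2·30 + E[c₂])/6 = (122 − 60 + 9.3)/6 = 11.8833.
E[P] = 122 − 2·(q₁ + E[q₂]) = 53.7667; Firm 1's expected profit = (E[P] − 30)·q₁ = (53.7667 − 30)·11.8833 = 282.427.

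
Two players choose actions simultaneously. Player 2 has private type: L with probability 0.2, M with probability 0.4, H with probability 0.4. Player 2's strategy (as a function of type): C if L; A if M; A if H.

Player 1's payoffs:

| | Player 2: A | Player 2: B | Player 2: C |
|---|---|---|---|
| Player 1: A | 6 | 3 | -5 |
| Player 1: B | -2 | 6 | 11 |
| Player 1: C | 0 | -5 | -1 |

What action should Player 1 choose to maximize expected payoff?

E[A] = 0.2·(-5) + 0.4·(6) + 0.4·(6) = 3.8
E[B] = 0.2·(11) + 0.4·(-2) + 0.4·(-2) = 0.6
E[C] = 0.2·(-1) + 0.4·(0) + 0.4·(0) = -0.2
Best response: A (3.8 is the largest).

A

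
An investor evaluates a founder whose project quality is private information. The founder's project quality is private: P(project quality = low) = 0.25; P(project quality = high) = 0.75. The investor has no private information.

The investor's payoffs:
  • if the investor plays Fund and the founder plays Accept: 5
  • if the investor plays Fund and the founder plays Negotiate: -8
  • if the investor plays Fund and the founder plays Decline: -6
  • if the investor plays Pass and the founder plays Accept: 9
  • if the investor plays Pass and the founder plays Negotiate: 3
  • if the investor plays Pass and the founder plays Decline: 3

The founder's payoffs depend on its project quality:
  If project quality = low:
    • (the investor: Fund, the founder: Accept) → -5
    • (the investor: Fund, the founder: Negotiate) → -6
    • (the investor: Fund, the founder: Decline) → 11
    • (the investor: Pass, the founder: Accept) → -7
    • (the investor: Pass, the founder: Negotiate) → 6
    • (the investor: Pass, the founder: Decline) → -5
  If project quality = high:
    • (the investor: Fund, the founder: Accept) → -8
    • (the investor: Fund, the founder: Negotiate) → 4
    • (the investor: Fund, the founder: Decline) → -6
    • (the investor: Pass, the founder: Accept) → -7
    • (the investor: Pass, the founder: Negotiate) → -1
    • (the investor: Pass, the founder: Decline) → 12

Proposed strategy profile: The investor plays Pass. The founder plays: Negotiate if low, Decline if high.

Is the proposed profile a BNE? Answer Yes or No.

A profile is a BNE iff every type of every player is best-responding given beliefs about the other side.
The investor plays Pass: E[Pass] = 0.25·(3) + 0.75·(3) = 3; E[Fund] = -6.5. Best-responding. ✓
The founder (project quality low), facing Pass: Accept gives -7, Negotiate gives 6, Decline gives -5. Proposed Negotiate is best. ✓
The founder (project quality high), facing Pass: Accept gives -7, Negotiate gives -1, Decline gives 12. Proposed Decline is best. ✓

Yes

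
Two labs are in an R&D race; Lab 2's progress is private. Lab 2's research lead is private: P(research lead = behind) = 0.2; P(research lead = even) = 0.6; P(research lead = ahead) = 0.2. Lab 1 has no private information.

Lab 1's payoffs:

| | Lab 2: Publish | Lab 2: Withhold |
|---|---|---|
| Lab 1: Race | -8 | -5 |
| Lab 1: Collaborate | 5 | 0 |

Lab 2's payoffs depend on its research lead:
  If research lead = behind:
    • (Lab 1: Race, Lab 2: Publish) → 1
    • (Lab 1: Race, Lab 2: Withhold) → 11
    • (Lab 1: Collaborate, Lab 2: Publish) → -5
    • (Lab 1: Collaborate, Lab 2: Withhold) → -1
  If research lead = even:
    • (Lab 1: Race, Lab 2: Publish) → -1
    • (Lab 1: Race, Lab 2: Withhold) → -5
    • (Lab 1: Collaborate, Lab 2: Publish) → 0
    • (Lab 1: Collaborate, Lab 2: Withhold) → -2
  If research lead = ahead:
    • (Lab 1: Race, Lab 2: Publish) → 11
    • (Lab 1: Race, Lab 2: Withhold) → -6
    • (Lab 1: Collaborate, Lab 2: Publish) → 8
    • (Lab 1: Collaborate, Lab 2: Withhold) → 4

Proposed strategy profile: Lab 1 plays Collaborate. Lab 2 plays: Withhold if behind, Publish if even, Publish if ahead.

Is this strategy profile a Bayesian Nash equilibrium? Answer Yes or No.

Lab 1 plays Collaborate: E[Collaborate] = 0.2·(0) + 0.6·(5) + 0.2·(5) = 4; E[Race] = -7.4. Best-responding. ✓
Lab 2 (research lead behind), facing Collaborate: Publish gives -5, Withhold gives -1. Proposed Withhold is best. ✓
Lab 2 (research lead even), facing Collaborate: Publish gives 0, Withhold gives -2. Proposed Publish is best. ✓
Lab 2 (research lead ahead), facing Collaborate: Publish gives 8, Withhold gives 4. Proposed Publish is best. ✓

Yes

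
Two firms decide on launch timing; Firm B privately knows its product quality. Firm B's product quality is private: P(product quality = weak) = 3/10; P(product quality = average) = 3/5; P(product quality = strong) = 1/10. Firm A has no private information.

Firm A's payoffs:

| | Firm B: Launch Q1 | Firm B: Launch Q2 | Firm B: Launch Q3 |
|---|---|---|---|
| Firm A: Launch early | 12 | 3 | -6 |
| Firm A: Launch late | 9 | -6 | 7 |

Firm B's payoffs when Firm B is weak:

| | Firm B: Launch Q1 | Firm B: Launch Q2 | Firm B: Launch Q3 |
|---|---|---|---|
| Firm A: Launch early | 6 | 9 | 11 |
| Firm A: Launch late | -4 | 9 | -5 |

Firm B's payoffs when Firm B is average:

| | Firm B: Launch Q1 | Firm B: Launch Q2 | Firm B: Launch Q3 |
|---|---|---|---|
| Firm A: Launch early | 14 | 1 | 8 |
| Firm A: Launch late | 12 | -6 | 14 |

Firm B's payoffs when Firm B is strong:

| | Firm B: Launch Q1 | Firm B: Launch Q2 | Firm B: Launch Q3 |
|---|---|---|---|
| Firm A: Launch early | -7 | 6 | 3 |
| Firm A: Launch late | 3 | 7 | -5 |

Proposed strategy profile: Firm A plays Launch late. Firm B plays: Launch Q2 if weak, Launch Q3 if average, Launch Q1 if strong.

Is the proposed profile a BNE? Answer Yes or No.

Firm A plays Launch late: E[Launch late] = 3/10·(-6) + 3/5·(7) + 1/10·(9) = 33/10; E[Launch early] = -3/2. Best-responding. ✓
Firm B (product quality weak), facing Launch late: Launch Q1 gives -4, Launch Q2 gives 9, Launch Q3 gives -5. Proposed Launch Q2 is best. ✓
Firm B (product quality average), facing Launch late: Launch Q1 gives 12, Launch Q2 gives -6, Launch Q3 gives 14. Proposed Launch Q3 is best. ✓
Firm B (product quality strong), facing Launch late: Launch Q1 gives 3, Launch Q2 gives 7, Launch Q3 gives -5. Proposed Launch Q1 is not best — profitable deviation exists. ✗

No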